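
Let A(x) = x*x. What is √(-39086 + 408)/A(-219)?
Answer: I*√38678/47961 ≈ 0.0041006*I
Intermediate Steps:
A(x) = x²
√(-39086 + 408)/A(-219) = √(-39086 + 408)/((-219)²) = √(-38678)/47961 = (I*√38678)*(1/47961) = I*√38678/47961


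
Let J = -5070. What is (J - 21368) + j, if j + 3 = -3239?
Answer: -29680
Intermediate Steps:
j = -3242 (j = -3 - 3239 = -3242)
(J - 21368) + j = (-5070 - 21368) - 3242 = -26438 - 3242 = -29680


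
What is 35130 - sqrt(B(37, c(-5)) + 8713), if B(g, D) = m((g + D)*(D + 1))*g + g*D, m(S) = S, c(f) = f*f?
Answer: 35130 - 3*sqrt(7698) ≈ 34867.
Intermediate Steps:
c(f) = f**2
B(g, D) = D*g + g*(1 + D)*(D + g) (B(g, D) = ((g + D)*(D + 1))*g + g*D = ((D + g)*(1 + D))*g + D*g = ((1 + D)*(D + g))*g + D*g = g*(1 + D)*(D + g) + D*g = D*g + g*(1 + D)*(D + g))
35130 - sqrt(B(37, c(-5)) + 8713) = 35130 - sqrt(37*(37 + ((-5)**2)**2 + 2*(-5)**2 + (-5)**2*37) + 8713) = 35130 - sqrt(37*(37 + 25**2 + 2*25 + 25*37) + 8713) = 35130 - sqrt(37*(37 + 625 + 50 + 925) + 8713) = 35130 - sqrt(37*1637 + 8713) = 35130 - sqrt(60569 + 8713) = 35130 - sqrt(69282) = 35130 - 3*sqrt(7698)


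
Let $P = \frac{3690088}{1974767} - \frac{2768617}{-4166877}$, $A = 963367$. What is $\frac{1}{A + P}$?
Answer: $\frac{8228611192659}{7927193322354625268} \approx 1.038 \cdot 10^{-6}$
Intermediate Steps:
$P = \frac{20843516302415}{8228611192659}$ ($P = 3690088 \cdot \frac{1}{1974767} - - \frac{2768617}{4166877} = \frac{3690088}{1974767} + \frac{2768617}{4166877} = \frac{20843516302415}{8228611192659} \approx 2.5331$)
$\frac{1}{A + P} = \frac{1}{963367 + \frac{20843516302415}{8228611192659}} = \frac{1}{\frac{7927193322354625268}{8228611192659}} = \frac{8228611192659}{7927193322354625268}$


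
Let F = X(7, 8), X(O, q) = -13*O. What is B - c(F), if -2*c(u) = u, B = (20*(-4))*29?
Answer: -4731/2 ≈ -2365.5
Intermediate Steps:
B = -2320 (B = -80*29 = -2320)
F = -91 (F = -13*7 = -91)
c(u) = -u/2
B - c(F) = -2320 - (-1)*(-91)/2 = -2320 - 1*91/2 = -2320 - 91/2 = -4731/2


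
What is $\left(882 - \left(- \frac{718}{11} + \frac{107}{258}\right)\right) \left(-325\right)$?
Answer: $- \frac{873334475}{2838} \approx -3.0773 \cdot 10^{5}$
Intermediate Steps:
$\left(882 - \left(- \frac{718}{11} + \frac{107}{258}\right)\right) \left(-325\right) = \left(882 - - \frac{184067}{2838}\right) \left(-325\right) = \left(882 + \left(- \frac{107}{258} + \frac{718}{11}\right)\right) \left(-325\right) = \left(882 + \frac{184067}{2838}\right) \left(-325\right) = \frac{2687183}{2838} \left(-325\right) = - \frac{873334475}{2838}$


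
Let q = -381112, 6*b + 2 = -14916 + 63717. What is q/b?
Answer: -2286672/48799 ≈ -46.859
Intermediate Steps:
b = 48799/6 (b = -1/3 + (-14916 + 63717)/6 = -1/3 + (1/6)*48801 = -1/3 + 16267/2 = 48799/6 ≈ 8133.2)
q/b = -381112/48799/6 = -381112*6/48799 = -2286672/48799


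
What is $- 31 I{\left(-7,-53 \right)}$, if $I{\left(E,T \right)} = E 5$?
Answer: $1085$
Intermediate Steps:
$I{\left(E,T \right)} = 5 E$
$- 31 I{\left(-7,-53 \right)} = - 31 \cdot 5 \left(-7\right) = \left(-31\right) \left(-35\right) = 1085$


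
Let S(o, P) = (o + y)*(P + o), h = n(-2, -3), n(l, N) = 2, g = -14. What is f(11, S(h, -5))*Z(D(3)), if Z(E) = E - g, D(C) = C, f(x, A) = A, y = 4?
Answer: -306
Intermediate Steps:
h = 2
S(o, P) = (4 + o)*(P + o) (S(o, P) = (o + 4)*(P + o) = (4 + o)*(P + o))
Z(E) = 14 + E (Z(E) = E - 1*(-14) = E + 14 = 14 + E)
f(11, S(h, -5))*Z(D(3)) = (2**2 + 4*(-5) + 4*2 - 5*2)*(14 + 3) = (4 - 20 + 8 - 10)*17 = -18*17 = -306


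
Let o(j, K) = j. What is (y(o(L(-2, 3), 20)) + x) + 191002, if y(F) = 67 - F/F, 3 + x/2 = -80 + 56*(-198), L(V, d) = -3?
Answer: 168726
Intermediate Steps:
x = -22342 (x = -6 + 2*(-80 + 56*(-198)) = -6 + 2*(-80 - 11088) = -6 + 2*(-11168) = -6 - 22336 = -22342)
y(F) = 66 (y(F) = 67 - 1*1 = 67 - 1 = 66)
(y(o(L(-2, 3), 20)) + x) + 191002 = (66 - 22342) + 191002 = -22276 + 191002 = 168726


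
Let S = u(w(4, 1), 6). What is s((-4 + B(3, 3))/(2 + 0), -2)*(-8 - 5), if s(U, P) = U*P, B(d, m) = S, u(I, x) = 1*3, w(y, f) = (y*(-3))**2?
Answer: -13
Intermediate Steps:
w(y, f) = 9*y**2 (w(y, f) = (-3*y)**2 = 9*y**2)
u(I, x) = 3
S = 3
B(d, m) = 3
s(U, P) = P*U
s((-4 + B(3, 3))/(2 + 0), -2)*(-8 - 5) = (-2*(-4 + 3)/(2 + 0))*(-8 - 5) = -(-2)/2*(-13) = -2*(-1/2)*(-13) = 1*(-13) = -13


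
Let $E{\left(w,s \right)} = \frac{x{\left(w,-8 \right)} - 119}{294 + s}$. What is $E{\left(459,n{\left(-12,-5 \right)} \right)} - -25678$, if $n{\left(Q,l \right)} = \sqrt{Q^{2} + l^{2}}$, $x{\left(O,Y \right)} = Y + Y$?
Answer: $\frac{7883011}{307} \approx 25678.0$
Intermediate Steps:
$x{\left(O,Y \right)} = 2 Y$
$E{\left(w,s \right)} = - \frac{135}{294 + s}$ ($E{\left(w,s \right)} = \frac{2 \left(-8\right) - 119}{294 + s} = \frac{-16 - 119}{294 + s} = - \frac{135}{294 + s}$)
$E{\left(459,n{\left(-12,-5 \right)} \right)} - -25678 = - \frac{135}{294 + \sqrt{\left(-12\right)^{2} + \left(-5\right)^{2}}} - -25678 = - \frac{135}{294 + \sqrt{144 + 25}} + 25678 = - \frac{135}{294 + \sqrt{169}} + 25678 = - \frac{135}{294 + 13} + 25678 = - \frac{135}{307} + 25678 = \frac{7883011}{307}$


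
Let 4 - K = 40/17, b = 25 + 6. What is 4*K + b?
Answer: 639/17 ≈ 37.588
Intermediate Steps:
b = 31
K = 28/17 (K = 4 - 40/17 = 28/17 ≈ 1.6471)
4*K + b = 4*(28/17) + 31 = 112/17 + 31 = 639/17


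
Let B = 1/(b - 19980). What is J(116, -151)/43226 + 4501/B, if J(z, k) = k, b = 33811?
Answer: 2690962485655/43226 ≈ 6.2253e+7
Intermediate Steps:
B = 1/13831 (B = 1/(33811 - 19980) = 1/13831 ≈ 7.2301e-5)
J(116, -151)/43226 + 4501/B = -151/43226 + 4501/(1/13831) = -151*1/43226 + 4501*13831 = -151/43226 + 62253331 = 2690962485655/43226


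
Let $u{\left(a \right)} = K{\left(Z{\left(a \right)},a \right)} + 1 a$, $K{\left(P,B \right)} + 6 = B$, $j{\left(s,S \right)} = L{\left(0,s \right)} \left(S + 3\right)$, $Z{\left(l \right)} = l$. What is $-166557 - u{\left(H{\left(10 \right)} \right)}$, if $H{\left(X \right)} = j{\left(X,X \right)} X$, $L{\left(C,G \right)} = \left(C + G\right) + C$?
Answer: $-169151$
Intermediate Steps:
$L{\left(C,G \right)} = G + 2 C$
$j{\left(s,S \right)} = s \left(3 + S\right)$ ($j{\left(s,S \right)} = \left(s + 2 \cdot 0\right) \left(S + 3\right) = \left(s + 0\right) \left(3 + S\right) = s \left(3 + S\right)$)
$K{\left(P,B \right)} = -6 + B$
$H{\left(X \right)} = X^{2} \left(3 + X\right)$ ($H{\left(X \right)} = X \left(3 + X\right) X = X^{2} \left(3 + X\right)$)
$u{\left(a \right)} = -6 + 2 a$ ($u{\left(a \right)} = \left(-6 + a\right) + 1 a = \left(-6 + a\right) + a = -6 + 2 a$)
$-166557 - u{\left(H{\left(10 \right)} \right)} = -166557 - \left(-6 + 2 \cdot 10^{2} \left(3 + 10\right)\right) = -166557 - \left(-6 + 2 \cdot 100 \cdot 13\right) = -166557 - \left(-6 + 2 \cdot 1300\right) = -166557 - \left(-6 + 2600\right) = -166557 - 2594 = -169151$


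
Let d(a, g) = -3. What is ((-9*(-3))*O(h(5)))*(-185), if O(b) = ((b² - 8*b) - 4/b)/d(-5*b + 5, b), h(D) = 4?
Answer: -28305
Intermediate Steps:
O(b) = -b²/3 + 4/(3*b) + 8*b/3 (O(b) = ((b² - 8*b) - 4/b)/(-3) = (b² - 8*b - 4/b)*(-⅓) = -b²/3 + 4/(3*b) + 8*b/3)
((-9*(-3))*O(h(5)))*(-185) = ((-9*(-3))*((⅓)*(4 + 4²*(8 - 1*4))/4))*(-185) = (27*((⅓)*(¼)*(4 + 16*(8 - 4))))*(-185) = (27*((⅓)*(¼)*(4 + 16*4)))*(-185) = (27*((⅓)*(¼)*(4 + 64)))*(-185) = (27*((⅓)*(¼)*68))*(-185) = (27*(17/3))*(-185) = 153*(-185) = -28305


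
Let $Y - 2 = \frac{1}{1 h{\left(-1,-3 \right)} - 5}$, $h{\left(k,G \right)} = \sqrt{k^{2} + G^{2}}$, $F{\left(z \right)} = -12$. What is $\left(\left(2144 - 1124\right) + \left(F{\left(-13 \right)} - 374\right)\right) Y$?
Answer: $\frac{3170}{3} - \frac{634 \sqrt{10}}{15} \approx 923.01$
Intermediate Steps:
$h{\left(k,G \right)} = \sqrt{G^{2} + k^{2}}$
$Y = 2 + \frac{1}{-5 + \sqrt{10}}$ ($Y = 2 + \frac{1}{1 \sqrt{\left(-3\right)^{2} + \left(-1\right)^{2}} - 5} = 2 + \frac{1}{1 \sqrt{9 + 1} - 5} = 2 + \frac{1}{1 \sqrt{10} - 5} = 2 + \frac{1}{\sqrt{10} - 5} = 2 + \frac{1}{-5 + \sqrt{10}} \approx 1.4558$)
$\left(\left(2144 - 1124\right) + \left(F{\left(-13 \right)} - 374\right)\right) Y = \left(\left(2144 - 1124\right) - 386\right) \left(\frac{5}{3} - \frac{\sqrt{10}}{15}\right) = \left(1020 - 386\right) \left(\frac{5}{3} - \frac{\sqrt{10}}{15}\right) = 634 \left(\frac{5}{3} - \frac{\sqrt{10}}{15}\right) = \frac{3170}{3} - \frac{634 \sqrt{10}}{15}$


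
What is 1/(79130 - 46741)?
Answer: 1/32389 ≈ 3.0875e-5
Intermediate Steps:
1/(79130 - 46741) = 1/32389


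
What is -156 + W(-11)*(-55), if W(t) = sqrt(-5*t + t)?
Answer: -156 - 110*sqrt(11) ≈ -520.83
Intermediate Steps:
W(t) = 2*sqrt(-t) (W(t) = sqrt(-4*t) = 2*sqrt(-t))
-156 + W(-11)*(-55) = -156 + (2*sqrt(-1*(-11)))*(-55) = -156 + (2*sqrt(11))*(-55) = -156 - 110*sqrt(11)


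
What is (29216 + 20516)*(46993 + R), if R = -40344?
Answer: 330668068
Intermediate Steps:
(29216 + 20516)*(46993 + R) = (29216 + 20516)*(46993 - 40344) = 49732*6649 = 330668068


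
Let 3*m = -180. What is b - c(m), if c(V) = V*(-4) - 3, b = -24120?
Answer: -24357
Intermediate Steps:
m = -60 (m = (⅓)*(-180) = -60)
c(V) = -3 - 4*V (c(V) = -4*V - 3 = -3 - 4*V)
b - c(m) = -24120 - (-3 - 4*(-60)) = -24120 - (-3 + 240) = -24120 - 1*237 = -24120 - 237 = -24357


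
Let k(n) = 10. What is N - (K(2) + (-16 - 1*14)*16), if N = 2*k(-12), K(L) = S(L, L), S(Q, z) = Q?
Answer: 498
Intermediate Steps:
K(L) = L
N = 20 (N = 2*10 = 20)
N - (K(2) + (-16 - 1*14)*16) = 20 - (2 + (-16 - 1*14)*16) = 20 - (2 + (-16 - 14)*16) = 20 - (2 - 30*16) = 20 - (2 - 480) = 20 - 1*(-478) = 20 + 478 = 498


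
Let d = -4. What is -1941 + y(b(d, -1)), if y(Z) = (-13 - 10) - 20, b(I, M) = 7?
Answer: -1984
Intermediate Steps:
y(Z) = -43 (y(Z) = -23 - 20 = -43)
-1941 + y(b(d, -1)) = -1941 - 43 = -1984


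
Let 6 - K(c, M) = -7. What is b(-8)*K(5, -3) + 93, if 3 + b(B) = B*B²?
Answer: -6602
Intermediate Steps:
b(B) = -3 + B³ (b(B) = -3 + B*B² = -3 + B³)
K(c, M) = 13 (K(c, M) = 6 - 1*(-7) = 6 + 7 = 13)
b(-8)*K(5, -3) + 93 = (-3 + (-8)³)*13 + 93 = (-3 - 512)*13 + 93 = -515*13 + 93 = -6695 + 93 = -6602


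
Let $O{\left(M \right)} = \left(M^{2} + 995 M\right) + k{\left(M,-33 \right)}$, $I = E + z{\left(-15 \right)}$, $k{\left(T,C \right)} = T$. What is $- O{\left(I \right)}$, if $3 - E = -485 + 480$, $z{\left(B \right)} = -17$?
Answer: $8883$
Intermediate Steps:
$E = 8$ ($E = 3 - \left(-485 + 480\right) = 3 - -5 = 3 + 5 = 8$)
$I = -9$ ($I = 8 - 17 = -9$)
$O{\left(M \right)} = M^{2} + 996 M$ ($O{\left(M \right)} = \left(M^{2} + 995 M\right) + M = M^{2} + 996 M$)
$- O{\left(I \right)} = - \left(-9\right) \left(996 - 9\right) = - \left(-9\right) 987 = \left(-1\right) \left(-8883\right) = 8883$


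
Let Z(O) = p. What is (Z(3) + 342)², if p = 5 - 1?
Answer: 119716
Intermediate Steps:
p = 4
Z(O) = 4
(Z(3) + 342)² = (4 + 342)² = 346² = 119716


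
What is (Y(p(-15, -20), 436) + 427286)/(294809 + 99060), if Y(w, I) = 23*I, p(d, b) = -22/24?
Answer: 437314/393869 ≈ 1.1103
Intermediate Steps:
p(d, b) = -11/12 (p(d, b) = -22*1/24 = -11/12)
(Y(p(-15, -20), 436) + 427286)/(294809 + 99060) = (23*436 + 427286)/(294809 + 99060) = (10028 + 427286)/393869 = 437314*(1/393869) = 437314/393869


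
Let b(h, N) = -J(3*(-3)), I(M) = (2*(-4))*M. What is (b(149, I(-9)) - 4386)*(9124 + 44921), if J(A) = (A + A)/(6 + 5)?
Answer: -2606482260/11 ≈ -2.3695e+8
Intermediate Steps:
I(M) = -8*M
J(A) = 2*A/11 (J(A) = (2*A)/11 = (2*A)*(1/11) = 2*A/11)
b(h, N) = 18/11 (b(h, N) = -2*3*(-3)/11 = -2*(-9)/11 = -1*(-18/11) = 18/11)
(b(149, I(-9)) - 4386)*(9124 + 44921) = (18/11 - 4386)*(9124 + 44921) = -48228/11*54045 = -2606482260/11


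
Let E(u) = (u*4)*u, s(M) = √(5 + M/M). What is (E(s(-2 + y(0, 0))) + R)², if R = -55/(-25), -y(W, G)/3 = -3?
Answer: 17161/25 ≈ 686.44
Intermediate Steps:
y(W, G) = 9 (y(W, G) = -3*(-3) = 9)
s(M) = √6 (s(M) = √(5 + 1) = √6)
E(u) = 4*u² (E(u) = (4*u)*u = 4*u²)
R = 11/5 (R = -55*(-1/25) = 11/5 ≈ 2.2000)
(E(s(-2 + y(0, 0))) + R)² = (4*(√6)² + 11/5)² = (4*6 + 11/5)² = (24 + 11/5)² = (131/5)² = 17161/25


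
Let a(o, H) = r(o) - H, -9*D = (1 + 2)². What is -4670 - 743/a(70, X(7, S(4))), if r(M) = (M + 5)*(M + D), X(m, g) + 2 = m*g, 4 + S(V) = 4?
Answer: -24177333/5177 ≈ -4670.1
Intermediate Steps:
S(V) = 0 (S(V) = -4 + 4 = 0)
D = -1 (D = -(1 + 2)²/9 = -⅑*3² = -⅑*9 = -1)
X(m, g) = -2 + g*m (X(m, g) = -2 + m*g = -2 + g*m)
r(M) = (-1 + M)*(5 + M) (r(M) = (M + 5)*(M - 1) = (5 + M)*(-1 + M) = (-1 + M)*(5 + M))
a(o, H) = -5 + o² - H + 4*o (a(o, H) = (-5 + o² + 4*o) - H = -5 + o² - H + 4*o)
-4670 - 743/a(70, X(7, S(4))) = -4670 - 743/(-5 + 70² - (-2 + 0*7) + 4*70) = -4670 - 743/(-5 + 4900 - (-2 + 0) + 280) = -4670 - 743/(-5 + 4900 - 1*(-2) + 280) = -4670 - 743/(-5 + 4900 + 2 + 280) = -4670 - 743/5177 = -24177333/5177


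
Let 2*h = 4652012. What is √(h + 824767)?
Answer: √3150773 ≈ 1775.0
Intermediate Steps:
h = 2326006 (h = (½)*4652012 = 2326006)
√(h + 824767) = √(2326006 + 824767) = √3150773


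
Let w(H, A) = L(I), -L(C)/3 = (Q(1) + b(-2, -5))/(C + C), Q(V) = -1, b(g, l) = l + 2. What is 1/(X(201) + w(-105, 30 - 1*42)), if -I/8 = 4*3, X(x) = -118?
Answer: -16/1889 ≈ -0.0084701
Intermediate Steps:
b(g, l) = 2 + l
I = -96 (I = -32*3 = -8*12 = -96)
L(C) = 6/C (L(C) = -3*(-1 + (2 - 5))/(C + C) = -3*(-1 - 3)/(2*C) = -(-12)*1/(2*C) = -(-6)/C = 6/C)
w(H, A) = -1/16 (w(H, A) = 6/(-96) = 6*(-1/96) = -1/16)
1/(X(201) + w(-105, 30 - 1*42)) = 1/(-118 - 1/16) = 1/(-1889/16) = -16/1889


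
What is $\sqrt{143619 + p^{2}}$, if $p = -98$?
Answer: $7 \sqrt{3127} \approx 391.44$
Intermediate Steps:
$\sqrt{143619 + p^{2}} = \sqrt{143619 + \left(-98\right)^{2}} = \sqrt{143619 + 9604} = \sqrt{153223} = 7 \sqrt{3127}$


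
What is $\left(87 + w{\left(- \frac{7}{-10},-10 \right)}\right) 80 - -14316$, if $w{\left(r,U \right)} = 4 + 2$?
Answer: $21756$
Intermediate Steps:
$w{\left(r,U \right)} = 6$
$\left(87 + w{\left(- \frac{7}{-10},-10 \right)}\right) 80 - -14316 = \left(87 + 6\right) 80 - -14316 = 93 \cdot 80 + 14316 = 7440 + 14316 = 21756$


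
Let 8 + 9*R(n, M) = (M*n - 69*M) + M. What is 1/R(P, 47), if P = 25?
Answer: -9/2029 ≈ -0.0044357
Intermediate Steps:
R(n, M) = -8/9 - 68*M/9 + M*n/9 (R(n, M) = -8/9 + ((M*n - 69*M) + M)/9 = -8/9 + ((-69*M + M*n) + M)/9 = -8/9 + (-68*M + M*n)/9 = -8/9 + (-68*M/9 + M*n/9) = -8/9 - 68*M/9 + M*n/9)
1/R(P, 47) = 1/(-8/9 - 68/9*47 + (⅑)*47*25) = 1/(-8/9 - 3196/9 + 1175/9) = 1/(-2029/9) = -9/2029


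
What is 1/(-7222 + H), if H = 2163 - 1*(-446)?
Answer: -1/4613 ≈ -0.00021678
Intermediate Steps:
H = 2609 (H = 2163 + 446 = 2609)
1/(-7222 + H) = 1/(-7222 + 2609) = 1/(-4613) = -1/4613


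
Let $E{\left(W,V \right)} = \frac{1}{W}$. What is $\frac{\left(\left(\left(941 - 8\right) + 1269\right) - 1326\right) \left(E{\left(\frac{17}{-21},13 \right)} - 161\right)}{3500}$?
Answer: $- \frac{86286}{2125} \approx -40.605$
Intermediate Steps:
$\frac{\left(\left(\left(941 - 8\right) + 1269\right) - 1326\right) \left(E{\left(\frac{17}{-21},13 \right)} - 161\right)}{3500} = \frac{\left(\left(\left(941 - 8\right) + 1269\right) - 1326\right) \left(\frac{1}{17 \frac{1}{-21}} - 161\right)}{3500} = \left(\left(933 + 1269\right) - 1326\right) \left(\frac{1}{17 \left(- \frac{1}{21}\right)} - 161\right) \frac{1}{3500} = \left(2202 - 1326\right) \left(\frac{1}{- \frac{17}{21}} - 161\right) \frac{1}{3500} = 876 \left(- \frac{21}{17} - 161\right) \frac{1}{3500} = 876 \left(- \frac{2758}{17}\right) \frac{1}{3500} = \left(- \frac{2416008}{17}\right) \frac{1}{3500} = - \frac{86286}{2125}$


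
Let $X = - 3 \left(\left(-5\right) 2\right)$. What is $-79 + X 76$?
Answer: $2201$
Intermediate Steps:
$X = 30$ ($X = \left(-3\right) \left(-10\right) = 30$)
$-79 + X 76 = -79 + 30 \cdot 76 = -79 + 2280 = 2201$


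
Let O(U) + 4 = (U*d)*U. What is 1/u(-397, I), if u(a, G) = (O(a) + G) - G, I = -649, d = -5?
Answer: -1/788049 ≈ -1.2690e-6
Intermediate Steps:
O(U) = -4 - 5*U² (O(U) = -4 + (U*(-5))*U = -4 + (-5*U)*U = -4 - 5*U²)
u(a, G) = -4 - 5*a² (u(a, G) = ((-4 - 5*a²) + G) - G = (-4 + G - 5*a²) - G = -4 - 5*a²)
1/u(-397, I) = 1/(-4 - 5*(-397)²) = 1/(-4 - 5*157609) = 1/(-4 - 788045) = 1/(-788049) = -1/788049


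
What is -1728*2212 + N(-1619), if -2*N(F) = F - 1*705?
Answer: -3821174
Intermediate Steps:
N(F) = 705/2 - F/2 (N(F) = -(F - 1*705)/2 = -(F - 705)/2 = -(-705 + F)/2 = 705/2 - F/2)
-1728*2212 + N(-1619) = -1728*2212 + (705/2 - 1/2*(-1619)) = -3822336 + (705/2 + 1619/2) = -3822336 + 1162 = -3821174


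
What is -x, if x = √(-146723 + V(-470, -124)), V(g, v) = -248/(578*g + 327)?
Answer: -3*I*√1200220165894907/271333 ≈ -383.04*I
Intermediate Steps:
V(g, v) = -248/(327 + 578*g)
x = 3*I*√1200220165894907/271333 (x = √(-146723 - 248/(327 + 578*(-470))) = √(-146723 - 248/(327 - 271660)) = √(-146723 - 248/(-271333)) = √(-146723 - 248*(-1/271333)) = √(-146723 + 248/271333) = √(-39810791511/271333) = 3*I*√1200220165894907/271333 ≈ 383.04*I)
-x = -3*I*√1200220165894907/271333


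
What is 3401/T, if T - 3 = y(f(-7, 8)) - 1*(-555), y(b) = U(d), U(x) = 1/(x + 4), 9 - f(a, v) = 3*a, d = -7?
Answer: 10203/1673 ≈ 6.0986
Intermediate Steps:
f(a, v) = 9 - 3*a
U(x) = 1/(4 + x)
y(b) = -1/3 (y(b) = 1/(4 - 7) = 1/(-3) = -1/3)
T = 1673/3 (T = 3 + (-1/3 - 1*(-555)) = 3 + (-1/3 + 555) = 3 + 1664/3 = 1673/3 ≈ 557.67)
3401/T = 3401/(1673/3) = 3401*(3/1673) = 10203/1673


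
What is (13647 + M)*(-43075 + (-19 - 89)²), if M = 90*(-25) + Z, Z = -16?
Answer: -357488591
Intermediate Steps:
M = -2266 (M = 90*(-25) - 16 = -2250 - 16 = -2266)
(13647 + M)*(-43075 + (-19 - 89)²) = (13647 - 2266)*(-43075 + (-19 - 89)²) = 11381*(-43075 + (-108)²) = 11381*(-43075 + 11664) = 11381*(-31411) = -357488591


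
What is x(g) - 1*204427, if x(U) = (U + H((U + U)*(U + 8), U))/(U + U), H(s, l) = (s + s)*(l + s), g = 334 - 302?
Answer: 5867/2 ≈ 2933.5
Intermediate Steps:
g = 32
H(s, l) = 2*s*(l + s) (H(s, l) = (2*s)*(l + s) = 2*s*(l + s))
x(U) = (U + 4*U*(8 + U)*(U + 2*U*(8 + U)))/(2*U) (x(U) = (U + 2*((U + U)*(U + 8))*(U + (U + U)*(U + 8)))/(U + U) = (U + 2*((2*U)*(8 + U))*(U + (2*U)*(8 + U)))/((2*U)) = (U + 2*(2*U*(8 + U))*(U + 2*U*(8 + U)))*(1/(2*U)) = (U + 4*U*(8 + U)*(U + 2*U*(8 + U)))*(1/(2*U)) = (U + 4*U*(8 + U)*(U + 2*U*(8 + U)))/(2*U))
x(g) - 1*204427 = (1/2 + 2*32*(8 + 32)*(17 + 2*32)) - 1*204427 = (1/2 + 2*32*40*(17 + 64)) - 204427 = (1/2 + 2*32*40*81) - 204427 = (1/2 + 207360) - 204427 = 414721/2 - 204427 = 5867/2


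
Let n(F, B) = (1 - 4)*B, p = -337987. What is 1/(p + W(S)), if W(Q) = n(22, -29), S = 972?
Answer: -1/337900 ≈ -2.9595e-6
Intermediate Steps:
n(F, B) = -3*B
W(Q) = 87 (W(Q) = -3*(-29) = 87)
1/(p + W(S)) = 1/(-337987 + 87) = 1/(-337900) = -1/337900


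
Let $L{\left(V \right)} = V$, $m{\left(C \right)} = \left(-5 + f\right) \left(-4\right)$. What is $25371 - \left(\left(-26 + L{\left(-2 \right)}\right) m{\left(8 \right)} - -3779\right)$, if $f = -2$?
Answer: $22376$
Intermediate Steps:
$m{\left(C \right)} = 28$ ($m{\left(C \right)} = \left(-5 - 2\right) \left(-4\right) = \left(-7\right) \left(-4\right) = 28$)
$25371 - \left(\left(-26 + L{\left(-2 \right)}\right) m{\left(8 \right)} - -3779\right) = 25371 - \left(\left(-26 - 2\right) 28 - -3779\right) = 25371 - \left(\left(-28\right) 28 + 3779\right) = 25371 - \left(-784 + 3779\right) = 25371 - 2995 = 22376$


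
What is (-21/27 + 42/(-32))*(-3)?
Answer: 301/48 ≈ 6.2708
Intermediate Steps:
(-21/27 + 42/(-32))*(-3) = (-21*1/27 + 42*(-1/32))*(-3) = (-7/9 - 21/16)*(-3) = -301/144*(-3) = 301/48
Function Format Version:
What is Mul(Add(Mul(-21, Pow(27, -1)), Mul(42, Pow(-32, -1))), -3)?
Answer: Rational(301, 48) ≈ 6.2708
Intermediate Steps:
Mul(Add(Mul(-21, Pow(27, -1)), Mul(42, Pow(-32, -1))), -3) = Mul(Add(Mul(-21, Rational(1, 27)), Mul(42, Rational(-1, 32))), -3) = Mul(Add(Rational(-7, 9), Rational(-21, 16)), -3) = Mul(Rational(-301, 144), -3) = Rational(301, 48)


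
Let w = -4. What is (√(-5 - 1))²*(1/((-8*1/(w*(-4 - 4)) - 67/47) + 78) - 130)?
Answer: 3730364/4783 ≈ 779.92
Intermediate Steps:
(√(-5 - 1))²*(1/((-8*1/(w*(-4 - 4)) - 67/47) + 78) - 130) = (√(-5 - 1))²*(1/((-8*(-1/(4*(-4 - 4))) - 67/47) + 78) - 130) = (√(-6))²*(1/((-8/((-8*(-4))) - 67*1/47) + 78) - 130) = (I*√6)²*(1/((-8/32 - 67/47) + 78) - 130) = -6*(1/((-8*1/32 - 67/47) + 78) - 130) = -6*(1/((-¼ - 67/47) + 78) - 130) = -6*(1/(-315/188 + 78) - 130) = -6*(1/(14349/188) - 130) = -6*(188/14349 - 130) = -6*(-1865182/14349) = 3730364/4783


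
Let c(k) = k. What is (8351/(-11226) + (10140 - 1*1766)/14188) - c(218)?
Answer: -4343289481/19909311 ≈ -218.15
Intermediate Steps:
(8351/(-11226) + (10140 - 1*1766)/14188) - c(218) = (8351/(-11226) + (10140 - 1*1766)/14188) - 1*218 = (8351*(-1/11226) + (10140 - 1766)*(1/14188)) - 218 = (-8351/11226 + 8374*(1/14188)) - 218 = (-8351/11226 + 4187/7094) - 218 = -3059683/19909311 - 218 = -4343289481/19909311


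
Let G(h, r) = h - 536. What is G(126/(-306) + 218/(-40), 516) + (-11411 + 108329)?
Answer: 32767887/340 ≈ 96376.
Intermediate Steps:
G(h, r) = -536 + h
G(126/(-306) + 218/(-40), 516) + (-11411 + 108329) = (-536 + (126/(-306) + 218/(-40))) + (-11411 + 108329) = (-536 + (126*(-1/306) + 218*(-1/40))) + 96918 = (-536 + (-7/17 - 109/20)) + 96918 = (-536 - 1993/340) + 96918 = -184233/340 + 96918 = 32767887/340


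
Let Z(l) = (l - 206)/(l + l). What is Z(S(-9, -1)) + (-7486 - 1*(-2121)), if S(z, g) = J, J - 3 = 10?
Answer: -139683/26 ≈ -5372.4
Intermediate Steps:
J = 13 (J = 3 + 10 = 13)
S(z, g) = 13
Z(l) = (-206 + l)/(2*l) (Z(l) = (-206 + l)/((2*l)) = (-206 + l)*(1/(2*l)) = (-206 + l)/(2*l))
Z(S(-9, -1)) + (-7486 - 1*(-2121)) = (½)*(-206 + 13)/13 + (-7486 - 1*(-2121)) = (½)*(1/13)*(-193) + (-7486 + 2121) = -193/26 - 5365 = -139683/26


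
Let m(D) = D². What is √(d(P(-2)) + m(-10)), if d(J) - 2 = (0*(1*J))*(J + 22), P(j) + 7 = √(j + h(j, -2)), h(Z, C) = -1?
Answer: √102 ≈ 10.100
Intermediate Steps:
P(j) = -7 + √(-1 + j) (P(j) = -7 + √(j - 1) = -7 + √(-1 + j))
d(J) = 2 (d(J) = 2 + (0*(1*J))*(J + 22) = 2 + (0*J)*(22 + J) = 2 + 0*(22 + J) = 2 + 0 = 2)
√(d(P(-2)) + m(-10)) = √(2 + (-10)²) = √(2 + 100) = √102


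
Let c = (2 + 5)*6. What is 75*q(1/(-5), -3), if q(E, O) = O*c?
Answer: -9450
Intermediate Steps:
c = 42 (c = 7*6 = 42)
q(E, O) = 42*O (q(E, O) = O*42 = 42*O)
75*q(1/(-5), -3) = 75*(42*(-3)) = 75*(-126) = -9450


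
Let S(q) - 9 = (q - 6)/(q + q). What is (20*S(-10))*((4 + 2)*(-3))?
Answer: -3528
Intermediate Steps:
S(q) = 9 + (-6 + q)/(2*q) (S(q) = 9 + (q - 6)/(q + q) = 9 + (-6 + q)/((2*q)) = 9 + (-6 + q)*(1/(2*q)) = 9 + (-6 + q)/(2*q))
(20*S(-10))*((4 + 2)*(-3)) = (20*(19/2 - 3/(-10)))*((4 + 2)*(-3)) = (20*(19/2 - 3*(-⅒)))*(6*(-3)) = (20*(19/2 + 3/10))*(-18) = (20*(49/5))*(-18) = 196*(-18) = -3528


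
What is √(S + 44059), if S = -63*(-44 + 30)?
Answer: √44941 ≈ 211.99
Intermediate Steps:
S = 882 (S = -63*(-14) = 882)
√(S + 44059) = √(882 + 44059) = √44941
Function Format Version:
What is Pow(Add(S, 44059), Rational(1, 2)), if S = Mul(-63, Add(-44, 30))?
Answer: Pow(44941, Rational(1, 2)) ≈ 211.99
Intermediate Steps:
S = 882 (S = Mul(-63, -14) = 882)
Pow(Add(S, 44059), Rational(1, 2)) = Pow(Add(882, 44059), Rational(1, 2)) = Pow(44941, Rational(1, 2))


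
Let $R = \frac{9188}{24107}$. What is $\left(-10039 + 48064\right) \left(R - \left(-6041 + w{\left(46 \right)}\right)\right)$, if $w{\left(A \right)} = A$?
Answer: $\frac{5495778080325}{24107} \approx 2.2797 \cdot 10^{8}$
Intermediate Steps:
$R = \frac{9188}{24107}$ ($R = 9188 \cdot \frac{1}{24107} = \frac{9188}{24107} \approx 0.38113$)
$\left(-10039 + 48064\right) \left(R - \left(-6041 + w{\left(46 \right)}\right)\right) = \left(-10039 + 48064\right) \left(\frac{9188}{24107} + \left(6041 - 46\right)\right) = 38025 \left(\frac{9188}{24107} + \left(6041 - 46\right)\right) = 38025 \left(\frac{9188}{24107} + 5995\right) = 38025 \cdot \frac{144530653}{24107} = \frac{5495778080325}{24107}$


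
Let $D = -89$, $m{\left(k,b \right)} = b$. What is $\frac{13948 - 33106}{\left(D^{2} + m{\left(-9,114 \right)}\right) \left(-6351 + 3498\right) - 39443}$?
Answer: $\frac{9579}{11481649} \approx 0.00083429$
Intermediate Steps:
$\frac{13948 - 33106}{\left(D^{2} + m{\left(-9,114 \right)}\right) \left(-6351 + 3498\right) - 39443} = \frac{13948 - 33106}{\left(\left(-89\right)^{2} + 114\right) \left(-6351 + 3498\right) - 39443} = \frac{13948 - 33106}{\left(7921 + 114\right) \left(-2853\right) - 39443} = \frac{13948 - 33106}{8035 \left(-2853\right) - 39443} = - \frac{19158}{-22923855 - 39443} = - \frac{19158}{-22963298} = \left(-19158\right) \left(- \frac{1}{22963298}\right) = \frac{9579}{11481649}$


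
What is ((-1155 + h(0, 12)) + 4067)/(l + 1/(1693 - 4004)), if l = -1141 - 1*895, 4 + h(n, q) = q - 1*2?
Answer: -6743498/4705197 ≈ -1.4332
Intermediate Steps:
h(n, q) = -6 + q (h(n, q) = -4 + (q - 1*2) = -4 + (q - 2) = -4 + (-2 + q) = -6 + q)
l = -2036 (l = -1141 - 895 = -2036)
((-1155 + h(0, 12)) + 4067)/(l + 1/(1693 - 4004)) = ((-1155 + (-6 + 12)) + 4067)/(-2036 + 1/(1693 - 4004)) = ((-1155 + 6) + 4067)/(-2036 + 1/(-2311)) = (-1149 + 4067)/(-2036 - 1/2311) = 2918/(-4705197/2311) = 2918*(-2311/4705197) = -6743498/4705197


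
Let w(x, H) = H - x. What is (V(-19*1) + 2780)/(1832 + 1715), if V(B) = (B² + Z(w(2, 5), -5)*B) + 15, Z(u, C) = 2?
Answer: 3118/3547 ≈ 0.87905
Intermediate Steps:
V(B) = 15 + B² + 2*B (V(B) = (B² + 2*B) + 15 = 15 + B² + 2*B)
(V(-19*1) + 2780)/(1832 + 1715) = ((15 + (-19*1)² + 2*(-19*1)) + 2780)/(1832 + 1715) = ((15 + (-19)² + 2*(-19)) + 2780)/3547 = ((15 + 361 - 38) + 2780)*(1/3547) = (338 + 2780)*(1/3547) = 3118*(1/3547) = 3118/3547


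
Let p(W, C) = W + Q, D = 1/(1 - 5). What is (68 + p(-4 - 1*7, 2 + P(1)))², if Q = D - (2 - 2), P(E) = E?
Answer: 51529/16 ≈ 3220.6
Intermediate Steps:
D = -¼ (D = 1/(-4) = -¼ ≈ -0.25000)
Q = -¼ (Q = -¼ - (2 - 2) = -¼ - 1*0 = -¼ + 0 = -¼ ≈ -0.25000)
p(W, C) = -¼ + W (p(W, C) = W - ¼ = -¼ + W)
(68 + p(-4 - 1*7, 2 + P(1)))² = (68 + (-¼ + (-4 - 1*7)))² = (68 + (-¼ + (-4 - 7)))² = (68 + (-¼ - 11))² = (68 - 45/4)² = (227/4)² = 51529/16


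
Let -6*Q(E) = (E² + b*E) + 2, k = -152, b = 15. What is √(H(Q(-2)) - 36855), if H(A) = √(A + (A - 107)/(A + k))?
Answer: √(-201817980 + 74*√25715)/74 ≈ 191.97*I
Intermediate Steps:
Q(E) = -⅓ - 5*E/2 - E²/6 (Q(E) = -((E² + 15*E) + 2)/6 = -(2 + E² + 15*E)/6 = -⅓ - 5*E/2 - E²/6)
H(A) = √(A + (-107 + A)/(-152 + A)) (H(A) = √(A + (A - 107)/(A - 152)) = √(A + (-107 + A)/(-152 + A)))
√(H(Q(-2)) - 36855) = √(√((-107 + (-⅓ - 5/2*(-2) - ⅙*(-2)²) + (-⅓ - 5/2*(-2) - ⅙*(-2)²)*(-152 + (-⅓ - 5/2*(-2) - ⅙*(-2)²)))/(-152 + (-⅓ - 5/2*(-2) - ⅙*(-2)²))) - 36855) = √(√((-107 + (-⅓ + 5 - ⅙*4) + (-⅓ + 5 - ⅙*4)*(-152 + (-⅓ + 5 - ⅙*4)))/(-152 + (-⅓ + 5 - ⅙*4))) - 36855) = √(√((-107 + (-⅓ + 5 - ⅔) + (-⅓ + 5 - ⅔)*(-152 + (-⅓ + 5 - ⅔)))/(-152 + (-⅓ + 5 - ⅔))) - 36855) = √(√((-107 + 4 + 4*(-152 + 4))/(-152 + 4)) - 36855) = √(√((-107 + 4 + 4*(-148))/(-148)) - 36855) = √(√(-(-107 + 4 - 592)/148) - 36855) = √(√(-1/148*(-695)) - 36855) = √(√(695/148) - 36855) = √(√25715/74 - 36855) = √(-36855 + √25715/74)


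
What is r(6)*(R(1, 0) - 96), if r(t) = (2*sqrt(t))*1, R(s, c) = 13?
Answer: -166*sqrt(6) ≈ -406.62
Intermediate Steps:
r(t) = 2*sqrt(t)
r(6)*(R(1, 0) - 96) = (2*sqrt(6))*(13 - 96) = (2*sqrt(6))*(-83) = -166*sqrt(6)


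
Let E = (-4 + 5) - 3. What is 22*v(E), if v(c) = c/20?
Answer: -11/5 ≈ -2.2000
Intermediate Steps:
E = -2 (E = 1 - 3 = -2)
v(c) = c/20 (v(c) = c*(1/20) = c/20)
22*v(E) = 22*((1/20)*(-2)) = 22*(-1/10) = -11/5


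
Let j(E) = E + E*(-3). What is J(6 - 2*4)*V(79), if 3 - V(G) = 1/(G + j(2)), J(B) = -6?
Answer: -448/25 ≈ -17.920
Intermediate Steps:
j(E) = -2*E (j(E) = E - 3*E = -2*E)
V(G) = 3 - 1/(-4 + G) (V(G) = 3 - 1/(G - 2*2) = 3 - 1/(G - 4) = 3 - 1/(-4 + G))
J(6 - 2*4)*V(79) = -6*(-13 + 3*79)/(-4 + 79) = -6*(-13 + 237)/75 = -2*224/25 = -6*224/75 = -448/25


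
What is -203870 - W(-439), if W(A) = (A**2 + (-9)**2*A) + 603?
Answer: -361635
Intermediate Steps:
W(A) = 603 + A**2 + 81*A (W(A) = (A**2 + 81*A) + 603 = 603 + A**2 + 81*A)
-203870 - W(-439) = -203870 - (603 + (-439)**2 + 81*(-439)) = -203870 - (603 + 192721 - 35559) = -203870 - 1*157765 = -203870 - 157765 = -361635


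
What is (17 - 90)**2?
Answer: 5329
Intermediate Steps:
(17 - 90)**2 = (-73)**2 = 5329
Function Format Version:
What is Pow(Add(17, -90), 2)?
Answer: 5329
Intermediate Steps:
Pow(Add(17, -90), 2) = Pow(-73, 2) = 5329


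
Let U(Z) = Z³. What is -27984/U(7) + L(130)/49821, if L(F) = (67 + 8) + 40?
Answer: -1394151419/17088603 ≈ -81.584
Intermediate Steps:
L(F) = 115 (L(F) = 75 + 40 = 115)
-27984/U(7) + L(130)/49821 = -27984/(7³) + 115/49821 = -27984/343 + 115*(1/49821) = -27984*1/343 + 115/49821 = -27984/343 + 115/49821 = -1394151419/17088603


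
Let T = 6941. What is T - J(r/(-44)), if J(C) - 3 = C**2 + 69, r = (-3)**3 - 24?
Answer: 13295783/1936 ≈ 6867.7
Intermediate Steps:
r = -51 (r = -27 - 24 = -51)
J(C) = 72 + C**2 (J(C) = 3 + (C**2 + 69) = 3 + (69 + C**2) = 72 + C**2)
T - J(r/(-44)) = 6941 - (72 + (-51/(-44))**2) = 6941 - (72 + (-51*(-1/44))**2) = 6941 - (72 + (51/44)**2) = 6941 - (72 + 2601/1936) = 6941 - 1*141993/1936 = 6941 - 141993/1936 = 13295783/1936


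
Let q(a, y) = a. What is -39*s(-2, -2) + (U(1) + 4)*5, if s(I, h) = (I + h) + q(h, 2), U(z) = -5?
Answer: 229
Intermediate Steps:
s(I, h) = I + 2*h (s(I, h) = (I + h) + h = I + 2*h)
-39*s(-2, -2) + (U(1) + 4)*5 = -39*(-2 + 2*(-2)) + (-5 + 4)*5 = -39*(-2 - 4) - 1*5 = -39*(-6) - 5 = 234 - 5 = 229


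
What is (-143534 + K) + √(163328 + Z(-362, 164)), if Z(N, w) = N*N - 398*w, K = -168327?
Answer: -311861 + 10*√2291 ≈ -3.1138e+5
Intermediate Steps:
Z(N, w) = N² - 398*w
(-143534 + K) + √(163328 + Z(-362, 164)) = (-143534 - 168327) + √(163328 + ((-362)² - 398*164)) = -311861 + √(163328 + (131044 - 65272)) = -311861 + √(163328 + 65772) = -311861 + √229100 = -311861 + 10*√2291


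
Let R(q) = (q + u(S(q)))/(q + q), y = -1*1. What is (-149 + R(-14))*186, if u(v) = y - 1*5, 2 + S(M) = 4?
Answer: -193068/7 ≈ -27581.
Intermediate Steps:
S(M) = 2 (S(M) = -2 + 4 = 2)
y = -1
u(v) = -6 (u(v) = -1 - 1*5 = -1 - 5 = -6)
R(q) = (-6 + q)/(2*q) (R(q) = (q - 6)/(q + q) = (-6 + q)/((2*q)) = (-6 + q)*(1/(2*q)) = (-6 + q)/(2*q))
(-149 + R(-14))*186 = (-149 + (½)*(-6 - 14)/(-14))*186 = (-149 + (½)*(-1/14)*(-20))*186 = (-149 + 5/7)*186 = -1038/7*186 = -193068/7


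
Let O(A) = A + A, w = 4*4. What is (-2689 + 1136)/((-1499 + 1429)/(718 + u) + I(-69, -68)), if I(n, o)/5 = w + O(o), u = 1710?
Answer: 1885342/728435 ≈ 2.5882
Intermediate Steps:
w = 16
O(A) = 2*A
I(n, o) = 80 + 10*o (I(n, o) = 5*(16 + 2*o) = 80 + 10*o)
(-2689 + 1136)/((-1499 + 1429)/(718 + u) + I(-69, -68)) = (-2689 + 1136)/((-1499 + 1429)/(718 + 1710) + (80 + 10*(-68))) = -1553/(-70/2428 + (80 - 680)) = -1553/(-70*1/2428 - 600) = -1553/(-35/1214 - 600) = -1553/(-728435/1214) = -1553*(-1214/728435) = 1885342/728435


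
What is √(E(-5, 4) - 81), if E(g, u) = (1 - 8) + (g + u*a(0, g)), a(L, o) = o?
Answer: I*√113 ≈ 10.63*I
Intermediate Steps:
E(g, u) = -7 + g + g*u (E(g, u) = (1 - 8) + (g + u*g) = -7 + (g + g*u) = -7 + g + g*u)
√(E(-5, 4) - 81) = √((-7 - 5 - 5*4) - 81) = √((-7 - 5 - 20) - 81) = √(-32 - 81) = √(-113) = I*√113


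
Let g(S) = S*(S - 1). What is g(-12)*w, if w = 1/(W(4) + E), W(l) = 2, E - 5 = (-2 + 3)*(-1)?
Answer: 26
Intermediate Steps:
E = 4 (E = 5 + (-2 + 3)*(-1) = 5 + 1*(-1) = 5 - 1 = 4)
g(S) = S*(-1 + S)
w = ⅙ (w = 1/(2 + 4) = 1/6 = ⅙ ≈ 0.16667)
g(-12)*w = -12*(-1 - 12)*(⅙) = -12*(-13)*(⅙) = 156*(⅙) = 26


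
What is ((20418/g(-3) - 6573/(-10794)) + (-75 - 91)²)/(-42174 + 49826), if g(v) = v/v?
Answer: 24658949/3933128 ≈ 6.2696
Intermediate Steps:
g(v) = 1
((20418/g(-3) - 6573/(-10794)) + (-75 - 91)²)/(-42174 + 49826) = ((20418/1 - 6573/(-10794)) + (-75 - 91)²)/(-42174 + 49826) = ((20418*1 - 6573*(-1/10794)) + (-166)²)/7652 = ((20418 + 313/514) + 27556)*(1/7652) = (10495165/514 + 27556)*(1/7652) = (24658949/514)*(1/7652) = 24658949/3933128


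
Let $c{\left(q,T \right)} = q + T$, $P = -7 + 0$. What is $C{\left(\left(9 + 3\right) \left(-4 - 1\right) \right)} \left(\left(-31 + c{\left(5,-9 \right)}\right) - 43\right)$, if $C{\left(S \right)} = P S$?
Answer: $-32760$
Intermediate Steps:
$P = -7$
$c{\left(q,T \right)} = T + q$
$C{\left(S \right)} = - 7 S$
$C{\left(\left(9 + 3\right) \left(-4 - 1\right) \right)} \left(\left(-31 + c{\left(5,-9 \right)}\right) - 43\right) = - 7 \left(9 + 3\right) \left(-4 - 1\right) \left(\left(-31 + \left(-9 + 5\right)\right) - 43\right) = - 7 \cdot 12 \left(-5\right) \left(\left(-31 - 4\right) - 43\right) = \left(-7\right) \left(-60\right) \left(-35 - 43\right) = 420 \left(-78\right) = -32760$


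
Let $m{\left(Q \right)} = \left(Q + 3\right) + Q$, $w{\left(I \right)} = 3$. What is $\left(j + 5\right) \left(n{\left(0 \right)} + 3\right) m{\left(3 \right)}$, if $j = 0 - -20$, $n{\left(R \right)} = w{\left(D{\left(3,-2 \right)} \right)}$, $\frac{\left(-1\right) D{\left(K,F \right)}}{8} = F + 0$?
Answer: $1350$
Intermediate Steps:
$D{\left(K,F \right)} = - 8 F$ ($D{\left(K,F \right)} = - 8 \left(F + 0\right) = - 8 F$)
$n{\left(R \right)} = 3$
$m{\left(Q \right)} = 3 + 2 Q$ ($m{\left(Q \right)} = \left(3 + Q\right) + Q = 3 + 2 Q$)
$j = 20$ ($j = 0 + 20 = 20$)
$\left(j + 5\right) \left(n{\left(0 \right)} + 3\right) m{\left(3 \right)} = \left(20 + 5\right) \left(3 + 3\right) \left(3 + 2 \cdot 3\right) = 25 \cdot 6 \left(3 + 6\right) = 150 \cdot 9 = 1350$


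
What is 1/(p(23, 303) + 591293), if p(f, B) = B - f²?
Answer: 1/591067 ≈ 1.6919e-6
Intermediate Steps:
1/(p(23, 303) + 591293) = 1/((303 - 1*23²) + 591293) = 1/((303 - 1*529) + 591293) = 1/((303 - 529) + 591293) = 1/(-226 + 591293) = 1/591067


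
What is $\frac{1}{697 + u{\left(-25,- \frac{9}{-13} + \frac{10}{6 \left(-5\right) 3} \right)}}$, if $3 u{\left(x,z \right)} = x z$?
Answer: $\frac{351}{242947} \approx 0.0014448$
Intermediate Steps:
$u{\left(x,z \right)} = \frac{x z}{3}$
$\frac{1}{697 + u{\left(-25,- \frac{9}{-13} + \frac{10}{6 \left(-5\right) 3} \right)}} = \frac{1}{697 + \frac{1}{3} \left(-25\right) \left(- \frac{9}{-13} + \frac{10}{6 \left(-5\right) 3}\right)} = \frac{1}{697 + \frac{1}{3} \left(-25\right) \left(\left(-9\right) \left(- \frac{1}{13}\right) + \frac{10}{\left(-30\right) 3}\right)} = \frac{1}{697 + \frac{1}{3} \left(-25\right) \left(\frac{9}{13} + \frac{10}{-90}\right)} = \frac{1}{697 + \frac{1}{3} \left(-25\right) \left(\frac{9}{13} + 10 \left(- \frac{1}{90}\right)\right)} = \frac{1}{697 + \frac{1}{3} \left(-25\right) \left(\frac{9}{13} - \frac{1}{9}\right)} = \frac{1}{697 + \frac{1}{3} \left(-25\right) \frac{68}{117}} = \frac{1}{697 - \frac{1700}{351}} = \frac{1}{\frac{242947}{351}} = \frac{351}{242947}$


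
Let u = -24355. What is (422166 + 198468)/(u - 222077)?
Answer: -103439/41072 ≈ -2.5185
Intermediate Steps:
(422166 + 198468)/(u - 222077) = (422166 + 198468)/(-24355 - 222077) = 620634/(-246432) = 620634*(-1/246432) = -103439/41072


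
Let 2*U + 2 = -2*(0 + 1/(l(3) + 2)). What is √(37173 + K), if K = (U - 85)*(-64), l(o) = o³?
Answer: √35893213/29 ≈ 206.59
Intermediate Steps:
U = -30/29 (U = -1 + (-2*(0 + 1/(3³ + 2)))/2 = -1 + (-2*(0 + 1/(27 + 2)))/2 = -1 + (-2*(0 + 1/29))/2 = -1 + (-2*1/29)/2 = -1 + (½)*(-2/29) = -1 - 1/29 = -30/29 ≈ -1.0345)
K = 159680/29 (K = (-30/29 - 85)*(-64) = -2495/29*(-64) = 159680/29 ≈ 5506.2)
√(37173 + K) = √(37173 + 159680/29) = √(1237697/29) = √35893213/29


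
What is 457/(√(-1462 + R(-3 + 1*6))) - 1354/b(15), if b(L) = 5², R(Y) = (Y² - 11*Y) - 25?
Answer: -1354/25 - 457*I*√1511/1511 ≈ -54.16 - 11.757*I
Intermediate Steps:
R(Y) = -25 + Y² - 11*Y
b(L) = 25
457/(√(-1462 + R(-3 + 1*6))) - 1354/b(15) = 457/(√(-1462 + (-25 + (-3 + 1*6)² - 11*(-3 + 1*6)))) - 1354/25 = 457/(√(-1462 + (-25 + (-3 + 6)² - 11*(-3 + 6)))) - 1354*1/25 = 457/(√(-1462 + (-25 + 3² - 11*3))) - 1354/25 = 457/(√(-1462 + (-25 + 9 - 33))) - 1354/25 = 457/(√(-1462 - 49)) - 1354/25 = 457/(√(-1511)) - 1354/25 = 457/((I*√1511)) - 1354/25 = 457*(-I*√1511/1511) - 1354/25 = -457*I*√1511/1511 - 1354/25 = -1354/25 - 457*I*√1511/1511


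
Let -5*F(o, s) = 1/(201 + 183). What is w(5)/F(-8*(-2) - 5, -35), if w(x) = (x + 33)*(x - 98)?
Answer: 6785280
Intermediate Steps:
w(x) = (-98 + x)*(33 + x) (w(x) = (33 + x)*(-98 + x) = (-98 + x)*(33 + x))
F(o, s) = -1/1920 (F(o, s) = -1/(5*(201 + 183)) = -⅕/384 = -⅕*1/384 = -1/1920)
w(5)/F(-8*(-2) - 5, -35) = (-3234 + 5² - 65*5)/(-1/1920) = (-3234 + 25 - 325)*(-1920) = -3534*(-1920) = 6785280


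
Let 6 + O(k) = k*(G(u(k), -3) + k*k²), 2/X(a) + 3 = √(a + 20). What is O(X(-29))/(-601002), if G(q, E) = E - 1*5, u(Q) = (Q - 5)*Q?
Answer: 137/24340581 - 4*I/901503 ≈ 5.6285e-6 - 4.437e-6*I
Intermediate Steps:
u(Q) = Q*(-5 + Q) (u(Q) = (-5 + Q)*Q = Q*(-5 + Q))
G(q, E) = -5 + E (G(q, E) = E - 5 = -5 + E)
X(a) = 2/(-3 + √(20 + a)) (X(a) = 2/(-3 + √(a + 20)) = 2/(-3 + √(20 + a)))
O(k) = -6 + k*(-8 + k³) (O(k) = -6 + k*((-5 - 3) + k*k²) = -6 + k*(-8 + k³))
O(X(-29))/(-601002) = (-6 + (2/(-3 + √(20 - 29)))⁴ - 16/(-3 + √(20 - 29)))/(-601002) = (-6 + (2/(-3 + √(-9)))⁴ - 16/(-3 + √(-9)))*(-1/601002) = (-6 + (2/(-3 + 3*I))⁴ - 16/(-3 + 3*I))*(-1/601002) = (-6 + (2*((-3 - 3*I)/18))⁴ - 16*(-3 - 3*I)/18)*(-1/601002) = (-6 + ((-3 - 3*I)/9)⁴ - 8*(-3 - 3*I)/9)*(-1/601002) = (-6 + (-3 - 3*I)⁴/6561 - 8*(-3 - 3*I)/9)*(-1/601002) = (-6 - 8*(-3 - 3*I)/9 + (-3 - 3*I)⁴/6561)*(-1/601002) = 1/100167 - (-3 - 3*I)⁴/3943174122 + 4*(-3 - 3*I)/2704509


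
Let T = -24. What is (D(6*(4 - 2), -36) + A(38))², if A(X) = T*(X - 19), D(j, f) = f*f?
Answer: 705600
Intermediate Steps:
D(j, f) = f²
A(X) = 456 - 24*X (A(X) = -24*(X - 19) = -24*(-19 + X) = 456 - 24*X)
(D(6*(4 - 2), -36) + A(38))² = ((-36)² + (456 - 24*38))² = (1296 + (456 - 912))² = (1296 - 456)² = 840² = 705600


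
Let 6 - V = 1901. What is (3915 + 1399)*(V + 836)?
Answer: -5627526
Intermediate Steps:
V = -1895 (V = 6 - 1*1901 = 6 - 1901 = -1895)
(3915 + 1399)*(V + 836) = (3915 + 1399)*(-1895 + 836) = 5314*(-1059) = -5627526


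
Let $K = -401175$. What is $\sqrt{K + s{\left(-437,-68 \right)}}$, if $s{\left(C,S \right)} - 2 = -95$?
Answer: $2 i \sqrt{100317} \approx 633.46 i$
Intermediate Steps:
$s{\left(C,S \right)} = -93$ ($s{\left(C,S \right)} = 2 - 95 = -93$)
$\sqrt{K + s{\left(-437,-68 \right)}} = \sqrt{-401175 - 93} = \sqrt{-401268} = 2 i \sqrt{100317}$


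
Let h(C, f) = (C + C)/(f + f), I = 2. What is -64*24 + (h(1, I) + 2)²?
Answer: -6119/4 ≈ -1529.8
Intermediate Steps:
h(C, f) = C/f (h(C, f) = (2*C)/((2*f)) = (2*C)*(1/(2*f)) = C/f)
-64*24 + (h(1, I) + 2)² = -64*24 + (1/2 + 2)² = -1536 + (1*(½) + 2)² = -1536 + (½ + 2)² = -1536 + (5/2)² = -1536 + 25/4 = -6119/4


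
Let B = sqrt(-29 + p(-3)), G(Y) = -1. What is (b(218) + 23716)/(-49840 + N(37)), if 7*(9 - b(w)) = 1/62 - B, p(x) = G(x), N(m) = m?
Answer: -10296649/21614502 - I*sqrt(30)/348621 ≈ -0.47638 - 1.5711e-5*I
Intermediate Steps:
p(x) = -1
B = I*sqrt(30) (B = sqrt(-29 - 1) = sqrt(-30) = I*sqrt(30) ≈ 5.4772*I)
b(w) = 3905/434 + I*sqrt(30)/7 (b(w) = 9 - (1/62 - I*sqrt(30))/7 = 9 + (-1/434 + I*sqrt(30)/7) = 3905/434 + I*sqrt(30)/7)
(b(218) + 23716)/(-49840 + N(37)) = ((3905/434 + I*sqrt(30)/7) + 23716)/(-49840 + 37) = (10296649/434 + I*sqrt(30)/7)/(-49803) = (10296649/434 + I*sqrt(30)/7)*(-1/49803) = -10296649/21614502 - I*sqrt(30)/348621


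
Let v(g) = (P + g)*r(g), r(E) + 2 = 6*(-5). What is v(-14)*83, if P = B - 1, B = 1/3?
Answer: 116864/3 ≈ 38955.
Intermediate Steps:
r(E) = -32 (r(E) = -2 + 6*(-5) = -2 - 30 = -32)
B = ⅓ ≈ 0.33333
P = -⅔ (P = ⅓ - 1 = -⅔ ≈ -0.66667)
v(g) = 64/3 - 32*g (v(g) = (-⅔ + g)*(-32) = 64/3 - 32*g)
v(-14)*83 = (64/3 - 32*(-14))*83 = (64/3 + 448)*83 = (1408/3)*83 = 116864/3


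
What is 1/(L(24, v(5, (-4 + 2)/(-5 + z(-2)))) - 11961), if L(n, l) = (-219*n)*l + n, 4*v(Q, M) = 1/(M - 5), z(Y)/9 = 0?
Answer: -23/267981 ≈ -8.5827e-5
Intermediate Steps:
z(Y) = 0 (z(Y) = 9*0 = 0)
v(Q, M) = 1/(4*(-5 + M)) (v(Q, M) = 1/(4*(M - 5)) = 1/(4*(-5 + M)))
L(n, l) = n - 219*l*n (L(n, l) = -219*l*n + n = n - 219*l*n)
1/(L(24, v(5, (-4 + 2)/(-5 + z(-2)))) - 11961) = 1/(24*(1 - 219/(4*(-5 + (-4 + 2)/(-5 + 0)))) - 11961) = 1/(24*(1 - 219/(4*(-5 - 2/(-5)))) - 11961) = 1/(24*(1 - 219/(4*(-5 - 2*(-1/5)))) - 11961) = 1/(24*(1 - 219/(4*(-5 + 2/5))) - 11961) = 1/(24*(1 - 219/(4*(-23/5))) - 11961) = 1/(24*(1 - 219*(-5)/(4*23)) - 11961) = 1/(24*(1 - 219*(-5/92)) - 11961) = 1/(24*(1 + 1095/92) - 11961) = 1/(24*(1187/92) - 11961) = 1/(7122/23 - 11961) = 1/(-267981/23) = -23/267981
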